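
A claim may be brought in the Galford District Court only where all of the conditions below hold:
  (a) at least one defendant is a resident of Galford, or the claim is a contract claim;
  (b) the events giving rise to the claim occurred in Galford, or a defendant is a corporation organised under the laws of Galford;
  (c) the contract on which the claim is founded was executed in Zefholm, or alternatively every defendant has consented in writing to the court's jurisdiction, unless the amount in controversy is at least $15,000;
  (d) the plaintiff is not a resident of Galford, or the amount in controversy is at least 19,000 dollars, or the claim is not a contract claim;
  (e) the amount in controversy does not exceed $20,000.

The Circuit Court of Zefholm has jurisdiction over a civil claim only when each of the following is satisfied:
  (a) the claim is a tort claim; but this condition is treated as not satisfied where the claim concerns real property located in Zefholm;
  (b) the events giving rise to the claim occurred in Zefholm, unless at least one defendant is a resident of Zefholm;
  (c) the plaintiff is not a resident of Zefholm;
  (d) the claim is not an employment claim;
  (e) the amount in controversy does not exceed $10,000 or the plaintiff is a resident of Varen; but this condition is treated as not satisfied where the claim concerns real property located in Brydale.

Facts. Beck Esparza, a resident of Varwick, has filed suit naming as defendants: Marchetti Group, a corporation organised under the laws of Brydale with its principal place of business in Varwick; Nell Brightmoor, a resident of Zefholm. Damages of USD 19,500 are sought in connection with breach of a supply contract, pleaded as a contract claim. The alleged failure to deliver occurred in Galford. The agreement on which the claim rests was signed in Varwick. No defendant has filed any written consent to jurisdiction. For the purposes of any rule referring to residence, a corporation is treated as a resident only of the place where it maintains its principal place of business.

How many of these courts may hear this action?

1

The Galford District Court:
  (a) The claim is a contract claim — that alternative is enough. Met.
  (b) The operative events occurred in Galford — that alternative is enough. Met.
  (c) The contract was executed in Varwick, not Zefholm; no such written consent has been filed — every alternative fails. But the amount in controversy is USD 19,500, which meets the $15,000 floor, and the 'unless' clause therefore excuses the requirement. Satisfied.
  (d) The plaintiff resides in Varwick, which is not Galford — that alternative is enough. Satisfied.
  (e) The amount in controversy is $19,500, within the USD 20,000 ceiling. Condition met.
  → Jurisdiction lies.
The Circuit Court of Zefholm:
  (a) The claim is a contract claim, not a tort claim. Fails.
  (b) The operative events occurred in Galford, not Zefholm. However, Nell Brightmoor resides in Zefholm, so the 'unless' proviso supplies this condition. Condition met.
  (c) The plaintiff resides in Varwick, which is not Zefholm. Condition met.
  (d) The claim is a contract claim, not an employment claim. Satisfied.
  (e) The amount in controversy is $19,500, above the $10,000 ceiling; the plaintiff resides in Varwick, not Varen — every alternative fails. Condition not met.
  → At least one condition fails; no jurisdiction.
Courts with jurisdiction: the Galford District Court — 1 in total.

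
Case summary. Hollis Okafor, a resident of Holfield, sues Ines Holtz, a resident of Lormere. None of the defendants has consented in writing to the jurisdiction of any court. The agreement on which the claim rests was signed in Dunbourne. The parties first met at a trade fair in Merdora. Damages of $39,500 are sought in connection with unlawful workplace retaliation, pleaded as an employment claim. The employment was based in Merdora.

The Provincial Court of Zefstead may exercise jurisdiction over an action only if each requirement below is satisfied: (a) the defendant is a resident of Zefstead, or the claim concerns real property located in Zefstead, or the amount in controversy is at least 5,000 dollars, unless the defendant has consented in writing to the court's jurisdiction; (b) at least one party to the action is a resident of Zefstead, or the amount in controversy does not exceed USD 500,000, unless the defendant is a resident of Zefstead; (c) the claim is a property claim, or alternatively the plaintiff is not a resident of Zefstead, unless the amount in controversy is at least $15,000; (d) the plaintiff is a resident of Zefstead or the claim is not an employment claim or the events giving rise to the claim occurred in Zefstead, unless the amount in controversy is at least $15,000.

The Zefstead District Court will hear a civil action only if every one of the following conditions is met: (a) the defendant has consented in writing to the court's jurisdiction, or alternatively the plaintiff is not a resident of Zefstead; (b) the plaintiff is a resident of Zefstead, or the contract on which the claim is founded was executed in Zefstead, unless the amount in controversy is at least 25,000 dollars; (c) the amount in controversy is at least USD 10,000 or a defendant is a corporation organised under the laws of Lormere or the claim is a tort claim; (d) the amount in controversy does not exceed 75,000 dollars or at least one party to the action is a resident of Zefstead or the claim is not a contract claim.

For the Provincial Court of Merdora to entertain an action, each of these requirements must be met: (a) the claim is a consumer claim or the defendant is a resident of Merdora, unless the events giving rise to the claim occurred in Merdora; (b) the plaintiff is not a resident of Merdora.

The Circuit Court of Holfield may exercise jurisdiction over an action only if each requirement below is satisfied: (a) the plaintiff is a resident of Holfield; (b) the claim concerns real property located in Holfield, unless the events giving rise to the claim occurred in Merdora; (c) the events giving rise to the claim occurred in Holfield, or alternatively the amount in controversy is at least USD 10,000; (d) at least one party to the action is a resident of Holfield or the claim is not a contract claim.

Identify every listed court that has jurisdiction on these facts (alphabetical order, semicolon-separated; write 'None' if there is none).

The Provincial Court of Zefstead:
  (a) The amount in controversy is $39,500, which meets the $5,000 floor, which satisfies one of the alternatives. Condition met.
  (b) The amount in controversy is $39,500, within the 500,000 dollars ceiling, which satisfies one of the alternatives. Satisfied.
  (c) The plaintiff resides in Holfield, which is not Zefstead — that alternative is enough. Satisfied.
  (d) The plaintiff resides in Holfield, not Zefstead; the claim is an employment claim; the operative events occurred in Merdora, not Zefstead — none of the alternatives is met. However, the amount in controversy is $39,500, which meets the $15,000 floor, so the 'unless' proviso supplies this condition. Met.
  → The court has jurisdiction.
The Zefstead District Court:
  (a) The plaintiff resides in Holfield, which is not Zefstead, which satisfies one of the alternatives. Condition met.
  (b) The plaintiff resides in Holfield, not Zefstead; the contract was executed in Dunbourne, not Zefstead — no alternative holds. The proviso rescues it, though: the amount in controversy is USD 39,500, which meets the USD 25,000 floor. Satisfied.
  (c) The amount in controversy is 39,500 dollars, which meets the $10,000 floor, which satisfies one of the alternatives. Satisfied.
  (d) The amount in controversy is $39,500, within the USD 75,000 ceiling, so this disjunct is met. Satisfied.
  → Every requirement is satisfied — jurisdiction.
The Provincial Court of Merdora:
  (a) The claim is an employment claim, not a consumer claim; the defendant resides in Lormere, not Merdora — none of the alternatives is met. The proviso rescues it, though: the operative events occurred in Merdora. Satisfied.
  (b) The plaintiff resides in Holfield, which is not Merdora. Met.
  → Jurisdiction lies.
The Circuit Court of Holfield:
  (a) The plaintiff resides in Holfield. Satisfied.
  (b) The claim does not concern real property. However, the operative events occurred in Merdora, so the 'unless' proviso supplies this condition. Met.
  (c) The amount in controversy is USD 39,500, which meets the USD 10,000 floor, which satisfies one of the alternatives. Condition met.
  (d) Hollis Okafor resides in Holfield, which satisfies one of the alternatives. Condition met.
  → All conditions met; jurisdiction exists.

the Circuit Court of Holfield; the Provincial Court of Merdora; the Provincial Court of Zefstead; the Zefstead District Court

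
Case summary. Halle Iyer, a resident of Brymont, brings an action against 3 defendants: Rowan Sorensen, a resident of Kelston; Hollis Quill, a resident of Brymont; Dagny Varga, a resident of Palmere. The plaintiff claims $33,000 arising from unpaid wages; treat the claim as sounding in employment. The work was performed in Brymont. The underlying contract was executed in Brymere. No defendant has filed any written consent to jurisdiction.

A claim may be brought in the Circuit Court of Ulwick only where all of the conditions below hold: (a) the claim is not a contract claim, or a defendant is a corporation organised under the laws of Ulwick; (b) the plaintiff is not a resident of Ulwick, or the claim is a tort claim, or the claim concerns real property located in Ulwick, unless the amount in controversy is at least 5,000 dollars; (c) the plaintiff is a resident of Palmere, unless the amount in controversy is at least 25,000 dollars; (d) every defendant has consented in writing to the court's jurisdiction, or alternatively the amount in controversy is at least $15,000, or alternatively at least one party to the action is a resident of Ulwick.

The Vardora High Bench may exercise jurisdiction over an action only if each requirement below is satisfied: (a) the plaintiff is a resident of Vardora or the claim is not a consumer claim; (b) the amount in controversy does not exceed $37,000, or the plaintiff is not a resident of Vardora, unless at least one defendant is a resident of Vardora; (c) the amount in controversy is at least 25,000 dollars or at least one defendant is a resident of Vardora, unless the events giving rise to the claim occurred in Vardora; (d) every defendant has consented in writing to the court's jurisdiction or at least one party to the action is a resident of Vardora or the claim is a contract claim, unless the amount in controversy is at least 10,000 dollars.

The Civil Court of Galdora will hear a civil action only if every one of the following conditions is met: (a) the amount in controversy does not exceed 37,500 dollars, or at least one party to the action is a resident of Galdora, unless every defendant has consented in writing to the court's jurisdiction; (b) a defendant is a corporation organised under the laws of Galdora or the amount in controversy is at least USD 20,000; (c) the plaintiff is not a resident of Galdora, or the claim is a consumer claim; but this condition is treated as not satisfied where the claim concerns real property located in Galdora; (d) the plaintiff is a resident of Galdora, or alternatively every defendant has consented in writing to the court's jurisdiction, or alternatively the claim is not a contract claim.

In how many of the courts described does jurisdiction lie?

3

The Circuit Court of Ulwick:
  (a) The claim is an employment claim, not a contract claim, which satisfies one of the alternatives. Satisfied.
  (b) The plaintiff resides in Brymont, which is not Ulwick — that alternative is enough. Condition met.
  (c) The plaintiff resides in Brymont, not Palmere. But the amount in controversy is $33,000, which meets the 25,000 dollars floor, and the 'unless' clause therefore excuses the requirement. Satisfied.
  (d) The amount in controversy is USD 33,000, which meets the $15,000 floor — that alternative is enough. Condition met.
  → Jurisdiction lies.
The Vardora High Bench:
  (a) The claim is an employment claim, not a consumer claim, so this disjunct is met. Condition met.
  (b) The amount in controversy is $33,000, within the USD 37,000 ceiling, which satisfies one of the alternatives. Condition met.
  (c) The amount in controversy is 33,000 dollars, which meets the 25,000 dollars floor, which satisfies one of the alternatives. Condition met.
  (d) No such written consent has been filed; no party resides in Vardora; the claim is an employment claim, not a contract claim — no alternative holds. But the amount in controversy is 33,000 dollars, which meets the $10,000 floor, and the 'unless' clause therefore excuses the requirement. Met.
  → Every requirement is satisfied — jurisdiction.
The Civil Court of Galdora:
  (a) The amount in controversy is USD 33,000, within the $37,500 ceiling, so this disjunct is met. Met.
  (b) The amount in controversy is USD 33,000, which meets the $20,000 floor, so one alternative holds. Satisfied.
  (c) The plaintiff resides in Brymont, which is not Galdora, which satisfies one of the alternatives. The carve-out does not apply: the claim does not concern real property. Satisfied.
  (d) The claim is an employment claim, not a contract claim, which satisfies one of the alternatives. Condition met.
  → Every requirement is satisfied — jurisdiction.
Courts with jurisdiction: the Circuit Court of Ulwick, the Vardora High Bench, the Civil Court of Galdora — 3 in total.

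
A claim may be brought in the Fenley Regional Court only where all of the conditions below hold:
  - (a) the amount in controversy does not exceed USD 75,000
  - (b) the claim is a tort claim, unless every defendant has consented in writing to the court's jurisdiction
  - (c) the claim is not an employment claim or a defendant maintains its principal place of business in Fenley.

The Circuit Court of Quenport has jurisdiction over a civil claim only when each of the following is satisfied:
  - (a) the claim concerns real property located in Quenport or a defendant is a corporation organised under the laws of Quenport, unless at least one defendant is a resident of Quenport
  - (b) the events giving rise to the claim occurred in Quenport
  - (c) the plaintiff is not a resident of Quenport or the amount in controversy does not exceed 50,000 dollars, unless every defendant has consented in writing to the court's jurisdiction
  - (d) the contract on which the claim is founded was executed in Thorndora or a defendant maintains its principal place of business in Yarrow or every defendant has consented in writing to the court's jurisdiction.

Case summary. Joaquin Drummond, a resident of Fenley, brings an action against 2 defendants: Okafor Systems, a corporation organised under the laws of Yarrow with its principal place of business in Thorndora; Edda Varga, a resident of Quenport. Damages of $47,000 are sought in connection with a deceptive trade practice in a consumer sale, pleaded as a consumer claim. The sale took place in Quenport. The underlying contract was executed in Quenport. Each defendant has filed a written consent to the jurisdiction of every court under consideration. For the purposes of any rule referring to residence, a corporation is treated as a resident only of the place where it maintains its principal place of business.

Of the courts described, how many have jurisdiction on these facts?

The Fenley Regional Court:
  (a) The amount in controversy is 47,000 dollars, within the USD 75,000 ceiling. Condition met.
  (b) The claim is a consumer claim, not a tort claim. The proviso rescues it, though: every defendant has filed written consent. Met.
  (c) The claim is a consumer claim, not an employment claim, which satisfies one of the alternatives. Met.
  → Jurisdiction lies.
The Circuit Court of Quenport:
  (a) The claim does not concern real property; the corporate defendant(s) are organised in Yarrow, not Quenport — every alternative fails. The proviso rescues it, though: Edda Varga resides in Quenport. Condition met.
  (b) The operative events occurred in Quenport. Condition met.
  (c) The plaintiff resides in Fenley, which is not Quenport — that alternative is enough. Met.
  (d) Every defendant has filed written consent, so this disjunct is met. Met.
  → All conditions met; jurisdiction exists.
Courts with jurisdiction: the Fenley Regional Court, the Circuit Court of Quenport — 2 in total.

2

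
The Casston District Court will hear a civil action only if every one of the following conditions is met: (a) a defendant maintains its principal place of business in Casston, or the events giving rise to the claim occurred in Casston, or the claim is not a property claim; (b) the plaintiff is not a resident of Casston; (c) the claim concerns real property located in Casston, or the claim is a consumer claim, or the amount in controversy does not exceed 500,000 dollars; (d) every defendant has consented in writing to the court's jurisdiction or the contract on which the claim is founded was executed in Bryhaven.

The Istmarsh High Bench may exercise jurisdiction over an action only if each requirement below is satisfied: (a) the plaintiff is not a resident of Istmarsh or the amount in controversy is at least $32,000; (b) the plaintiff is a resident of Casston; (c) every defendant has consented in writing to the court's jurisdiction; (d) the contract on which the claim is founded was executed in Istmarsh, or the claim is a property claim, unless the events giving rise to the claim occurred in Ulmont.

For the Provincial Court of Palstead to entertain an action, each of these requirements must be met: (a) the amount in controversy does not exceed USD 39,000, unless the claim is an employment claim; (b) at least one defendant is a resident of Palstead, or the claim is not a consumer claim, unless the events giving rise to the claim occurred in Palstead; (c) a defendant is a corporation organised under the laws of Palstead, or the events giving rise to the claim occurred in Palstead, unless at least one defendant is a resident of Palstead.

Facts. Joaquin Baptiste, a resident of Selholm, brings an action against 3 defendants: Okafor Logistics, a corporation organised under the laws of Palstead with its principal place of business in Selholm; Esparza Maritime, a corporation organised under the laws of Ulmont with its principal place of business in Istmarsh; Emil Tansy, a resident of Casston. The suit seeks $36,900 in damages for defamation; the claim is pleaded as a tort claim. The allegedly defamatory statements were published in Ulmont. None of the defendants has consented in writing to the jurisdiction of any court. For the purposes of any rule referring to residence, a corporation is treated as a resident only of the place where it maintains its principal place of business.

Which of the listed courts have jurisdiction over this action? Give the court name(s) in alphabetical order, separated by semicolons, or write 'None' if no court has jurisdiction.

the Provincial Court of Palstead

The Casston District Court:
  (a) The claim is a tort claim, not a property claim, which satisfies one of the alternatives. Satisfied.
  (b) The plaintiff resides in Selholm, which is not Casston. Satisfied.
  (c) The amount in controversy is USD 36,900, within the $500,000 ceiling, which satisfies one of the alternatives. Satisfied.
  (d) No such written consent has been filed; no contract (and hence no place of execution) is alleged — none of the alternatives is met. Not met.
  → No jurisdiction.
The Istmarsh High Bench:
  (a) The plaintiff resides in Selholm, which is not Istmarsh, so one alternative holds. Met.
  (b) The plaintiff resides in Selholm, not Casston. Fails.
  (c) No such written consent has been filed. Condition not met.
  (d) No contract (and hence no place of execution) is alleged; the claim is a tort claim, not a property claim — every alternative fails. However, the operative events occurred in Ulmont, so the 'unless' proviso supplies this condition. Met.
  → No jurisdiction.
The Provincial Court of Palstead:
  (a) The amount in controversy is $36,900, within the $39,000 ceiling. Condition met.
  (b) The claim is a tort claim, not a consumer claim, which satisfies one of the alternatives. Met.
  (c) Okafor Logistics is organised under the laws of Palstead, which satisfies one of the alternatives. Condition met.
  → Jurisdiction lies.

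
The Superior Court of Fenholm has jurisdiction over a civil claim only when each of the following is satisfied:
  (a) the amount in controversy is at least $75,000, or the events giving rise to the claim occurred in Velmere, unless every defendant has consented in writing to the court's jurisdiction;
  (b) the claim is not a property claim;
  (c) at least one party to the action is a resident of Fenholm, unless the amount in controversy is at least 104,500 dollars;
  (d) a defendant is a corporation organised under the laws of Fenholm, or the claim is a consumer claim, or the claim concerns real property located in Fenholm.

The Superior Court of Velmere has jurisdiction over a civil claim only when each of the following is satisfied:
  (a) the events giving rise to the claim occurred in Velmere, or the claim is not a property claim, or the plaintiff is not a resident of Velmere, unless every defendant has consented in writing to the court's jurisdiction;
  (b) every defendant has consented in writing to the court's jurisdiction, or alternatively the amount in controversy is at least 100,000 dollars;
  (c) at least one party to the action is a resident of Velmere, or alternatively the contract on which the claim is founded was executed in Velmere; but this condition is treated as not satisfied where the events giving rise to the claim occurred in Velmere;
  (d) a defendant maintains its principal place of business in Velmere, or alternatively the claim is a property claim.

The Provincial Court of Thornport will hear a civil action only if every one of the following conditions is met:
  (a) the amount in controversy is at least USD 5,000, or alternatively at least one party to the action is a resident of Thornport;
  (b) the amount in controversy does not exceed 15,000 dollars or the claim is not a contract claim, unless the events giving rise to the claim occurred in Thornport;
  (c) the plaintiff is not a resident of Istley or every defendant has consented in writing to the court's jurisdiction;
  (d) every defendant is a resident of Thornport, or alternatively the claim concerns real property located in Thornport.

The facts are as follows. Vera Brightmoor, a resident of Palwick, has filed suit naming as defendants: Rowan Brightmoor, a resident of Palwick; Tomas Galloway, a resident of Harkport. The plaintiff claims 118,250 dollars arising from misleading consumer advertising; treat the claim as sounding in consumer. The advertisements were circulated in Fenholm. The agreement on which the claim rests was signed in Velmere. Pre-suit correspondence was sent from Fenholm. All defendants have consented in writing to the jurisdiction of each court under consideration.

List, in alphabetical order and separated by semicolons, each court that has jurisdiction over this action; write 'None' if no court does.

The Superior Court of Fenholm:
  (a) The amount in controversy is USD 118,250, which meets the 75,000 dollars floor, which satisfies one of the alternatives. Satisfied.
  (b) The claim is a consumer claim, not a property claim. Met.
  (c) No party resides in Fenholm. However, the amount in controversy is $118,250, which meets the USD 104,500 floor, so the 'unless' proviso supplies this condition. Satisfied.
  (d) The claim is a consumer claim, which satisfies one of the alternatives. Condition met.
  → Jurisdiction lies.
The Superior Court of Velmere:
  (a) The claim is a consumer claim, not a property claim, so one alternative holds. Satisfied.
  (b) Every defendant has filed written consent, so this disjunct is met. Satisfied.
  (c) The contract was executed in Velmere, so one alternative holds. The carve-out does not apply: the operative events occurred in Fenholm, not Velmere. Satisfied.
  (d) No defendant is a corporation; the claim is a consumer claim, not a property claim — none of the alternatives is met. Not satisfied.
  → Not every requirement is met — no jurisdiction.
The Provincial Court of Thornport:
  (a) The amount in controversy is $118,250, which meets the $5,000 floor — that alternative is enough. Met.
  (b) The claim is a consumer claim, not a contract claim, so one alternative holds. Met.
  (c) The plaintiff resides in Palwick, which is not Istley, which satisfies one of the alternatives. Met.
  (d) The defendants reside as follows — Rowan Brightmoor in Palwick, Tomas Galloway in Harkport — not all in Thornport; the claim does not concern real property — every alternative fails. Condition not met.
  → The court lacks jurisdiction.

the Superior Court of Fenholm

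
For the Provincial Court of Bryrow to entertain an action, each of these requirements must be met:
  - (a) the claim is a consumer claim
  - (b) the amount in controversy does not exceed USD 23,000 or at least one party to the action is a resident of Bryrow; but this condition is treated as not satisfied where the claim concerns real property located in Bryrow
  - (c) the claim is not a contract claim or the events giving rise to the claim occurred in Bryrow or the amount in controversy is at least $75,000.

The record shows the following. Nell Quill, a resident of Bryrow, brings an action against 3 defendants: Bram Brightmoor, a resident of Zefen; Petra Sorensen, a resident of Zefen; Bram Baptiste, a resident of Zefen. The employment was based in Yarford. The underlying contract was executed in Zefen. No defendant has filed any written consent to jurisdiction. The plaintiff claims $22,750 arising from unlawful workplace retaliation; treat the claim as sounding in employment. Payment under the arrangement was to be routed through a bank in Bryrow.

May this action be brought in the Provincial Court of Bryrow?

The Provincial Court of Bryrow:
  (a) The claim is an employment claim, not a consumer claim. Not met.
  (b) The amount in controversy is 22,750 dollars, within the 23,000 dollars ceiling, so one alternative holds. The carve-out does not apply: the claim does not concern real property. Satisfied.
  (c) The claim is an employment claim, not a contract claim — that alternative is enough. Satisfied.
  → The court lacks jurisdiction.

No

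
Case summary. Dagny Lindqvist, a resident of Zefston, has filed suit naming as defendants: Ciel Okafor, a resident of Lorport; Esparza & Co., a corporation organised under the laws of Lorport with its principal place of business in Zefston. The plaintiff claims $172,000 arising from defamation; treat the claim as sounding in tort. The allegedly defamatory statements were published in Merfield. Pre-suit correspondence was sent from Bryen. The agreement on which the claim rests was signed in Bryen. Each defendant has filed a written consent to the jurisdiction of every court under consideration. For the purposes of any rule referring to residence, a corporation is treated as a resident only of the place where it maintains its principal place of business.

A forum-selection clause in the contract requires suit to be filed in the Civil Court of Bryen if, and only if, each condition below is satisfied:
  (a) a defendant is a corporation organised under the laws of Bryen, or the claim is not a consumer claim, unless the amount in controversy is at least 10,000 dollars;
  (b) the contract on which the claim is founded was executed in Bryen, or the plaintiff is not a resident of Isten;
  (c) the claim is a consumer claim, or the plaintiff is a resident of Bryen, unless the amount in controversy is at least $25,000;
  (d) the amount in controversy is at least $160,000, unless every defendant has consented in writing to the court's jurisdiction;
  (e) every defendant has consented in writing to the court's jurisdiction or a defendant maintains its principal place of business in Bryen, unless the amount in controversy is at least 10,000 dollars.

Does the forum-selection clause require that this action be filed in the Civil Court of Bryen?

Yes

The Civil Court of Bryen:
  (a) The claim is a tort claim, not a consumer claim — that alternative is enough. Condition met.
  (b) The contract was executed in Bryen — that alternative is enough. Condition met.
  (c) The claim is a tort claim, not a consumer claim; the plaintiff resides in Zefston, not Bryen — every alternative fails. But the amount in controversy is 172,000 dollars, which meets the 25,000 dollars floor, and the 'unless' clause therefore excuses the requirement. Met.
  (d) The amount in controversy is USD 172,000, which meets the $160,000 floor. Satisfied.
  (e) Every defendant has filed written consent, so one alternative holds. Satisfied.
  → The clause applies.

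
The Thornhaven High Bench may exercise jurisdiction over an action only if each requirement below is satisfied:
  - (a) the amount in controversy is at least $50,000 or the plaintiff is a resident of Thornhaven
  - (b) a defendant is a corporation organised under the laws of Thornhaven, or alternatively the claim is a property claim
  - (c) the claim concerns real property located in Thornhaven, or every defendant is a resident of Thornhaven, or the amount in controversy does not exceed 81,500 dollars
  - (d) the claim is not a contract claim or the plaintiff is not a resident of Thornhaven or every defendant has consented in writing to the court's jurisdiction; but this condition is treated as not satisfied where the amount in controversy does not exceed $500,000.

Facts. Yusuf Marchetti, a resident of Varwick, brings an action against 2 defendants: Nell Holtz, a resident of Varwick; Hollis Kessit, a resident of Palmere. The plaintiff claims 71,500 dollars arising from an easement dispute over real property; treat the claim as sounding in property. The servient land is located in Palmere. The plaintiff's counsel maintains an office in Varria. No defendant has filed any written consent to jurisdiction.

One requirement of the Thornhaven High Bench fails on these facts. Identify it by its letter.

The Thornhaven High Bench:
  (a) The amount in controversy is $71,500, which meets the USD 50,000 floor — that alternative is enough. Met.
  (b) The claim is a property claim — that alternative is enough. Condition met.
  (c) The amount in controversy is $71,500, within the USD 81,500 ceiling, so one alternative holds. Satisfied.
  (d) The claim is a property claim, not a contract claim, which satisfies one of the alternatives. But the carve-out bites: the amount in controversy is $71,500, within the $500,000 ceiling. Fails.
Only condition (d) fails.

(d)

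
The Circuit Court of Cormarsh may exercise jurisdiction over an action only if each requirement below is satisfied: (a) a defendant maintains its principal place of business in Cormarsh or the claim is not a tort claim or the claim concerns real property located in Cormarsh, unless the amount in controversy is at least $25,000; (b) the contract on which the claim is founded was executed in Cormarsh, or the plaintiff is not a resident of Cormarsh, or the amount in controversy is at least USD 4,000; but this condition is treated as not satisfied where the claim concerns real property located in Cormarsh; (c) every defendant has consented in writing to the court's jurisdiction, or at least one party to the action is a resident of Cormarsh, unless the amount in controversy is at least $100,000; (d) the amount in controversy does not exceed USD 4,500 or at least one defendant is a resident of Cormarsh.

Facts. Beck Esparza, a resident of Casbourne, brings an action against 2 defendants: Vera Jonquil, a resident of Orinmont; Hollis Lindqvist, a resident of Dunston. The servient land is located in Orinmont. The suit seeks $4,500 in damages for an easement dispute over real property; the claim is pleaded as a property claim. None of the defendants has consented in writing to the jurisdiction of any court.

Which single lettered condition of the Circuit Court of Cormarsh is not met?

(c)

The Circuit Court of Cormarsh:
  (a) The claim is a property claim, not a tort claim, which satisfies one of the alternatives. Condition met.
  (b) The plaintiff resides in Casbourne, which is not Cormarsh, so one alternative holds. The exception is not triggered, since the property lies in Orinmont, not Cormarsh. Satisfied.
  (c) No such written consent has been filed; no party resides in Cormarsh — none of the alternatives is met. Nor does the 'unless' clause help: the amount in controversy is USD 4,500, below the 100,000 dollars floor. Not met.
  (d) The amount in controversy is $4,500, within the $4,500 ceiling, so one alternative holds. Satisfied.
Only condition (c) fails.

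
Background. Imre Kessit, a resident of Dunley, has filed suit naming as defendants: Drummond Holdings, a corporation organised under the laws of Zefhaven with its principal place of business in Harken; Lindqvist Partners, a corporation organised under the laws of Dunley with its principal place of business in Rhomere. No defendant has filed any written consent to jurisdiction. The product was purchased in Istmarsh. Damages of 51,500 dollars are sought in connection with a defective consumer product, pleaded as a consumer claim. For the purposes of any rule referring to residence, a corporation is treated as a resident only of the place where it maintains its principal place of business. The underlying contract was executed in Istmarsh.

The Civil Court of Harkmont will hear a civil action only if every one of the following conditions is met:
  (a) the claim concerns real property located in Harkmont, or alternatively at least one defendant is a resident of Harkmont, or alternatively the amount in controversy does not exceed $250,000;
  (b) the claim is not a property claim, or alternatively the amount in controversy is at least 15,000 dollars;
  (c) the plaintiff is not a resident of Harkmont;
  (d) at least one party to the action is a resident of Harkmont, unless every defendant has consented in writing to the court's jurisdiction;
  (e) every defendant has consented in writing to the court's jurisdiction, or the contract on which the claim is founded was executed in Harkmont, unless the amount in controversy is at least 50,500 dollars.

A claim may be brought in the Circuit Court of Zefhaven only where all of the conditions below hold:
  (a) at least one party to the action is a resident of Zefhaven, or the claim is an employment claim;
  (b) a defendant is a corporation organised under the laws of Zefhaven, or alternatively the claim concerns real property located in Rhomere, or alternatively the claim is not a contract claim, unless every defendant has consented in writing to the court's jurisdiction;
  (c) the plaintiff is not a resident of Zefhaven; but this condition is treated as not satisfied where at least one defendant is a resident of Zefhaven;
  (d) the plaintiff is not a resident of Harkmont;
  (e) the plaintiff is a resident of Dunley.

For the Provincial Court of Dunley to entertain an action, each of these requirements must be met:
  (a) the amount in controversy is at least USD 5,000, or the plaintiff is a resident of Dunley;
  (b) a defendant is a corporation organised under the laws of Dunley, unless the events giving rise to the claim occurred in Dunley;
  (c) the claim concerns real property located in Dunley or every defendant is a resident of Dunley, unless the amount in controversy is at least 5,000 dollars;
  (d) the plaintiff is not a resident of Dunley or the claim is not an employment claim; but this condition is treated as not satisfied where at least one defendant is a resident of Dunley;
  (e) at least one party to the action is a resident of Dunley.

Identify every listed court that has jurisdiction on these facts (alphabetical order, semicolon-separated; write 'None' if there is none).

the Provincial Court of Dunley

The Civil Court of Harkmont:
  (a) The amount in controversy is $51,500, within the $250,000 ceiling, which satisfies one of the alternatives. Met.
  (b) The claim is a consumer claim, not a property claim, which satisfies one of the alternatives. Satisfied.
  (c) The plaintiff resides in Dunley, which is not Harkmont. Condition met.
  (d) No party resides in Harkmont. And no such written consent has been filed, so the proviso does not save it. Not met.
  (e) No such written consent has been filed; the contract was executed in Istmarsh, not Harkmont — none of the alternatives is met. The proviso rescues it, though: the amount in controversy is USD 51,500, which meets the $50,500 floor. Met.
  → At least one condition fails; no jurisdiction.
The Circuit Court of Zefhaven:
  (a) No party resides in Zefhaven; the claim is a consumer claim, not an employment claim — no alternative holds. Condition not met.
  (b) Drummond Holdings is organised under the laws of Zefhaven, so this disjunct is met. Satisfied.
  (c) The plaintiff resides in Dunley, which is not Zefhaven. The carve-out does not apply: no defendant resides in Zefhaven (they reside in Harken, Rhomere). Satisfied.
  (d) The plaintiff resides in Dunley, which is not Harkmont. Condition met.
  (e) The plaintiff resides in Dunley. Satisfied.
  → Not every requirement is met — no jurisdiction.
The Provincial Court of Dunley:
  (a) The amount in controversy is $51,500, which meets the 5,000 dollars floor — that alternative is enough. Condition met.
  (b) Lindqvist Partners is organised under the laws of Dunley. Met.
  (c) The claim does not concern real property; the defendants reside as follows — Drummond Holdings in Harken, Lindqvist Partners in Rhomere — not all in Dunley — every alternative fails. However, the amount in controversy is 51,500 dollars, which meets the USD 5,000 floor, so the 'unless' proviso supplies this condition. Met.
  (d) The claim is a consumer claim, not an employment claim, so this disjunct is met. The exception is not triggered, since no defendant resides in Dunley (they reside in Harken, Rhomere). Met.
  (e) Imre Kessit resides in Dunley. Satisfied.
  → Jurisdiction lies.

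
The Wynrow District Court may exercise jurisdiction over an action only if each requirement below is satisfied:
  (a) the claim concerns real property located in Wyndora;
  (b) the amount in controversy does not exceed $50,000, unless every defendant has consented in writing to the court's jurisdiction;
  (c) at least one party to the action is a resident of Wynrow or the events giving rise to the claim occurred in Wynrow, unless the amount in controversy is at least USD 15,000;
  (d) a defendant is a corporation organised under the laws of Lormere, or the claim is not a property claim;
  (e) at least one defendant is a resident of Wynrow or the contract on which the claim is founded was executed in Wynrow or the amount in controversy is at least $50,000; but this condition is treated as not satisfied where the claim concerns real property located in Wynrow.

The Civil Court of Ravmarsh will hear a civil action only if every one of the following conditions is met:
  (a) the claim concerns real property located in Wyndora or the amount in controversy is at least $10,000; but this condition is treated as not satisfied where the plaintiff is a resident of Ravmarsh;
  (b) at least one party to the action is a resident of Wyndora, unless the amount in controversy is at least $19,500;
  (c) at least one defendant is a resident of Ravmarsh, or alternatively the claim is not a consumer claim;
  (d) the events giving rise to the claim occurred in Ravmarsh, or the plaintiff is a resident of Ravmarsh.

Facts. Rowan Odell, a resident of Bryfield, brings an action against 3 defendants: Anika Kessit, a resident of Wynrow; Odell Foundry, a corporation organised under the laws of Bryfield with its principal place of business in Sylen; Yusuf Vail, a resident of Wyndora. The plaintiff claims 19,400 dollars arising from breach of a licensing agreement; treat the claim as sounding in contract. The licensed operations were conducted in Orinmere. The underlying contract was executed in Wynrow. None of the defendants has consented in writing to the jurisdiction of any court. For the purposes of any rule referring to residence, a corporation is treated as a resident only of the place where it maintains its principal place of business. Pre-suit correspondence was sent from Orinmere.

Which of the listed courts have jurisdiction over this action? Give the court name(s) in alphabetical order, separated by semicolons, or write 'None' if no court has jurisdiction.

The Wynrow District Court:
  (a) The claim does not concern real property. Not satisfied.
  (b) The amount in controversy is $19,400, within the 50,000 dollars ceiling. Met.
  (c) Anika Kessit resides in Wynrow, so one alternative holds. Condition met.
  (d) The claim is a contract claim, not a property claim, which satisfies one of the alternatives. Condition met.
  (e) Anika Kessit resides in Wynrow, so this disjunct is met. And the carve-out is inapplicable — the claim does not concern real property. Met.
  → At least one condition fails; no jurisdiction.
The Civil Court of Ravmarsh:
  (a) The amount in controversy is 19,400 dollars, which meets the USD 10,000 floor — that alternative is enough. The exception is not triggered, since the plaintiff resides in Bryfield, not Ravmarsh. Met.
  (b) Yusuf Vail resides in Wyndora. Met.
  (c) The claim is a contract claim, not a consumer claim, so this disjunct is met. Satisfied.
  (d) The operative events occurred in Orinmere, not Ravmarsh; the plaintiff resides in Bryfield, not Ravmarsh — every alternative fails. Condition not met.
  → At least one condition fails; no jurisdiction.

None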